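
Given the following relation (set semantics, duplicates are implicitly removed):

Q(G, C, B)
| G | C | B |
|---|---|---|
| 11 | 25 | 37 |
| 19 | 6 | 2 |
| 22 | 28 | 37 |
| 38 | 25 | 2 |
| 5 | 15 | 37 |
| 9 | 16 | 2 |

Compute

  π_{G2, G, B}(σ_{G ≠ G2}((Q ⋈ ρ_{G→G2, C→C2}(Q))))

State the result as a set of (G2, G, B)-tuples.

{(11, 22, 37), (11, 5, 37), (19, 38, 2), (19, 9, 2), (22, 11, 37), (22, 5, 37), (38, 19, 2), (38, 9, 2), (5, 11, 37), (5, 22, 37), (9, 19, 2), (9, 38, 2)}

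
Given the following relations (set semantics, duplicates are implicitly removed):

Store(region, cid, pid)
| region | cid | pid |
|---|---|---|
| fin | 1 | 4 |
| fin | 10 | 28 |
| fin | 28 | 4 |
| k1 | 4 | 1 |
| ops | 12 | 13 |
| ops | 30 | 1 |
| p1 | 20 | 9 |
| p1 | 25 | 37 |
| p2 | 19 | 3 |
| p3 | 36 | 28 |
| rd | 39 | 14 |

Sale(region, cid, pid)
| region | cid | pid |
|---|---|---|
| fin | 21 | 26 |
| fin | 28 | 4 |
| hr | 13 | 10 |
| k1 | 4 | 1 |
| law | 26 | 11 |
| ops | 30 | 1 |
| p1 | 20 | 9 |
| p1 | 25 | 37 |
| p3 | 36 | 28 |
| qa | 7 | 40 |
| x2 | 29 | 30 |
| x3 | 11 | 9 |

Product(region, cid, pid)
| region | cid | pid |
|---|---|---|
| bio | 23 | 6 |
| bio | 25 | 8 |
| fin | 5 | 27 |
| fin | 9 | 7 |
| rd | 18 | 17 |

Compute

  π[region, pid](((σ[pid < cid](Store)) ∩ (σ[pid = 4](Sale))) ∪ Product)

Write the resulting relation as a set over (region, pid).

{(bio, 6), (bio, 8), (fin, 27), (fin, 4), (fin, 7), (rd, 17)}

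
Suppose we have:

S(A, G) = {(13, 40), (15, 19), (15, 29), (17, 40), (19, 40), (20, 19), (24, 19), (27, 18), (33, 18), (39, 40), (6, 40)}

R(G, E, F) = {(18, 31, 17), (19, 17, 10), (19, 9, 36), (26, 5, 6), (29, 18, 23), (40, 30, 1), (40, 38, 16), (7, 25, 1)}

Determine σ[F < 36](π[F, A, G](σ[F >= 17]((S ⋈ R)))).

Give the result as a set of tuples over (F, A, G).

{(17, 27, 18), (17, 33, 18), (23, 15, 29)}

Joining S and R on G yields {(13, 40, 30, 1), (13, 40, 38, 16), (15, 19, 17, 10), (15, 19, 9, 36), (15, 29, 18, 23), (17, 40, 30, 1), (17, 40, 38, 16), (19, 40, 30, 1), (19, 40, 38, 16), (20, 19, 17, 10), (20, 19, 9, 36), (24, 19, 17, 10), (24, 19, 9, 36), (27, 18, 31, 17), (33, 18, 31, 17), (39, 40, 30, 1), (39, 40, 38, 16), (6, 40, 30, 1), (6, 40, 38, 16)}.
Selection F >= 17: {(15, 19, 9, 36), (15, 29, 18, 23), (20, 19, 9, 36), (24, 19, 9, 36), (27, 18, 31, 17), (33, 18, 31, 17)}
π[F, A, G]: project onto (F, A, G) → {(17, 27, 18), (17, 33, 18), (23, 15, 29), (36, 15, 19), (36, 20, 19), (36, 24, 19)}
Selection F < 36: {(17, 27, 18), (17, 33, 18), (23, 15, 29)}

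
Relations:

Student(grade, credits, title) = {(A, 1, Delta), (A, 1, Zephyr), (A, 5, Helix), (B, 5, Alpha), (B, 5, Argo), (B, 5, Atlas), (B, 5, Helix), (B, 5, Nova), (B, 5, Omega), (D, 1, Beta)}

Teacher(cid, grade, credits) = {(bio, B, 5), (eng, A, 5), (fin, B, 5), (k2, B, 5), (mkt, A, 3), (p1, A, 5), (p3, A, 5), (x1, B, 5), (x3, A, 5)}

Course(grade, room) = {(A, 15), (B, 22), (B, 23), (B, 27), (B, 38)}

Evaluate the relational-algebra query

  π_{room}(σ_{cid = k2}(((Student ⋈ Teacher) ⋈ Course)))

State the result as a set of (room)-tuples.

Student ⋈ Teacher (natural join on grade, credits): {(A, 5, Helix, eng), (A, 5, Helix, p1), (A, 5, Helix, p3), (A, 5, Helix, x3), (B, 5, Alpha, bio), (B, 5, Alpha, fin), (B, 5, Alpha, k2), (B, 5, Alpha, x1), (B, 5, Argo, bio), (B, 5, Argo, fin), (B, 5, Argo, k2), (B, 5, Argo, x1), (B, 5, Atlas, bio), (B, 5, Atlas, fin), (B, 5, Atlas, k2), (B, 5, Atlas, x1), (B, 5, Helix, bio), (B, 5, Helix, fin), (B, 5, Helix, k2), (B, 5, Helix, x1), (B, 5, Nova, bio), (B, 5, Nova, fin), (B, 5, Nova, k2), (B, 5, Nova, x1), (B, 5, Omega, bio), (B, 5, Omega, fin), (B, 5, Omega, k2), (B, 5, Omega, x1)}
(Student ⋈ Teacher) ⋈ Course (natural join on grade): {(A, 5, Helix, eng, 15), (A, 5, Helix, p1, 15), (A, 5, Helix, p3, 15), (A, 5, Helix, x3, 15), (B, 5, Alpha, bio, 22), (B, 5, Alpha, bio, 23), (B, 5, Alpha, bio, 27), (B, 5, Alpha, bio, 38), (B, 5, Alpha, fin, 22), (B, 5, Alpha, fin, 23), (B, 5, Alpha, fin, 27), (B, 5, Alpha, fin, 38), (B, 5, Alpha, k2, 22), (B, 5, Alpha, k2, 23), (B, 5, Alpha, k2, 27), (B, 5, Alpha, k2, 38), (B, 5, Alpha, x1, 22), (B, 5, Alpha, x1, 23), (B, 5, Alpha, x1, 27), (B, 5, Alpha, x1, 38), (B, 5, Argo, bio, 22), (B, 5, Argo, bio, 23), (B, 5, Argo, bio, 27), (B, 5, Argo, bio, 38), (B, 5, Argo, fin, 22), (B, 5, Argo, fin, 23), (B, 5, Argo, fin, 27), (B, 5, Argo, fin, 38), (B, 5, Argo, k2, 22), (B, 5, Argo, k2, 23), (B, 5, Argo, k2, 27), (B, 5, Argo, k2, 38), (B, 5, Argo, x1, 22), (B, 5, Argo, x1, 23), (B, 5, Argo, x1, 27), (B, 5, Argo, x1, 38), (B, 5, Atlas, bio, 22), (B, 5, Atlas, bio, 23), (B, 5, Atlas, bio, 27), (B, 5, Atlas, bio, 38), (B, 5, Atlas, fin, 22), (B, 5, Atlas, fin, 23), (B, 5, Atlas, fin, 27), (B, 5, Atlas, fin, 38), (B, 5, Atlas, k2, 22), (B, 5, Atlas, k2, 23), (B, 5, Atlas, k2, 27), (B, 5, Atlas, k2, 38), (B, 5, Atlas, x1, 22), (B, 5, Atlas, x1, 23), (B, 5, Atlas, x1, 27), (B, 5, Atlas, x1, 38), (B, 5, Helix, bio, 22), (B, 5, Helix, bio, 23), (B, 5, Helix, bio, 27), (B, 5, Helix, bio, 38), (B, 5, Helix, fin, 22), (B, 5, Helix, fin, 23), (B, 5, Helix, fin, 27), (B, 5, Helix, fin, 38), (B, 5, Helix, k2, 22), (B, 5, Helix, k2, 23), (B, 5, Helix, k2, 27), (B, 5, Helix, k2, 38), (B, 5, Helix, x1, 22), (B, 5, Helix, x1, 23), (B, 5, Helix, x1, 27), (B, 5, Helix, x1, 38), (B, 5, Nova, bio, 22), (B, 5, Nova, bio, 23), (B, 5, Nova, bio, 27), (B, 5, Nova, bio, 38), (B, 5, Nova, fin, 22), (B, 5, Nova, fin, 23), (B, 5, Nova, fin, 27), (B, 5, Nova, fin, 38), (B, 5, Nova, k2, 22), (B, 5, Nova, k2, 23), (B, 5, Nova, k2, 27), (B, 5, Nova, k2, 38), (B, 5, Nova, x1, 22), (B, 5, Nova, x1, 23), (B, 5, Nova, x1, 27), (B, 5, Nova, x1, 38), (B, 5, Omega, bio, 22), (B, 5, Omega, bio, 23), (B, 5, Omega, bio, 27), (B, 5, Omega, bio, 38), (B, 5, Omega, fin, 22), (B, 5, Omega, fin, 23), (B, 5, Omega, fin, 27), (B, 5, Omega, fin, 38), (B, 5, Omega, k2, 22), (B, 5, Omega, k2, 23), (B, 5, Omega, k2, 27), (B, 5, Omega, k2, 38), (B, 5, Omega, x1, 22), (B, 5, Omega, x1, 23), (B, 5, Omega, x1, 27), (B, 5, Omega, x1, 38)}
Filtering on cid = k2 leaves {(B, 5, Alpha, k2, 22), (B, 5, Alpha, k2, 23), (B, 5, Alpha, k2, 27), (B, 5, Alpha, k2, 38), (B, 5, Argo, k2, 22), (B, 5, Argo, k2, 23), (B, 5, Argo, k2, 27), (B, 5, Argo, k2, 38), (B, 5, Atlas, k2, 22), (B, 5, Atlas, k2, 23), (B, 5, Atlas, k2, 27), (B, 5, Atlas, k2, 38), (B, 5, Helix, k2, 22), (B, 5, Helix, k2, 23), (B, 5, Helix, k2, 27), (B, 5, Helix, k2, 38), (B, 5, Nova, k2, 22), (B, 5, Nova, k2, 23), (B, 5, Nova, k2, 27), (B, 5, Nova, k2, 38), (B, 5, Omega, k2, 22), (B, 5, Omega, k2, 23), (B, 5, Omega, k2, 27), (B, 5, Omega, k2, 38)}.
Keep only column(s) room (20 duplicate(s) eliminated): {22, 23, 27, 38}

{22, 23, 27, 38}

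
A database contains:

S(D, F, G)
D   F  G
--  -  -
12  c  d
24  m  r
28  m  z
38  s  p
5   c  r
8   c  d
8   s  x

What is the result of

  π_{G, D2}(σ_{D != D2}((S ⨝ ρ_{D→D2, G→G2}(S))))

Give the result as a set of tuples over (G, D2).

{(d, 12), (d, 5), (d, 8), (p, 8), (r, 12), (r, 28), (r, 8), (x, 38), (z, 24)}

ρ[D→D2, G→G2]: schema becomes (D2, F, G2); tuples unchanged.
Joining S and ρ_{D→D2, G→G2}(S) on F yields {(12, c, d, 12, d), (12, c, d, 5, r), (12, c, d, 8, d), (24, m, r, 24, r), (24, m, r, 28, z), (28, m, z, 24, r), (28, m, z, 28, z), (38, s, p, 38, p), (38, s, p, 8, x), (5, c, r, 12, d), (5, c, r, 5, r), (5, c, r, 8, d), (8, c, d, 12, d), (8, c, d, 5, r), (8, c, d, 8, d), (8, s, x, 38, p), (8, s, x, 8, x)}.
Filtering on D != D2 leaves {(12, c, d, 5, r), (12, c, d, 8, d), (24, m, r, 28, z), (28, m, z, 24, r), (38, s, p, 8, x), (5, c, r, 12, d), (5, c, r, 8, d), (8, c, d, 12, d), (8, c, d, 5, r), (8, s, x, 38, p)}.
Projecting to G, D2 (1 duplicate(s) eliminated): {(d, 12), (d, 5), (d, 8), (p, 8), (r, 12), (r, 28), (r, 8), (x, 38), (z, 24)}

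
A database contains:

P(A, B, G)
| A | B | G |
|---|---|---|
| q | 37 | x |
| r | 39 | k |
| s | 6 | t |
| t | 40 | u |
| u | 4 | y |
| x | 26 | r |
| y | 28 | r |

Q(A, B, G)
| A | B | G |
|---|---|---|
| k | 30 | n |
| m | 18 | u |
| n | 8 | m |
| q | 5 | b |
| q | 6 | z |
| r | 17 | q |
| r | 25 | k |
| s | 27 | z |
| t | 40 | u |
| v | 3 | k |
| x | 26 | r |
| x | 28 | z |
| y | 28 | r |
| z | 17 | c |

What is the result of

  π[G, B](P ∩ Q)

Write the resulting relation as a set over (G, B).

{(r, 26), (r, 28), (u, 40)}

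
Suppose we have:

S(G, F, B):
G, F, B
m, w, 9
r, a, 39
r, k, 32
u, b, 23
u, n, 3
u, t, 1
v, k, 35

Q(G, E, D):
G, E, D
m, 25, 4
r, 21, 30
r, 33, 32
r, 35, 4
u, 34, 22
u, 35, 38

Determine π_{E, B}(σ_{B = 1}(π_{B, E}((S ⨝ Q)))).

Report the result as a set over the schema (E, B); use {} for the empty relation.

Joining S and Q on G yields {(m, w, 9, 25, 4), (r, a, 39, 21, 30), (r, a, 39, 33, 32), (r, a, 39, 35, 4), (r, k, 32, 21, 30), (r, k, 32, 33, 32), (r, k, 32, 35, 4), (u, b, 23, 34, 22), (u, b, 23, 35, 38), (u, n, 3, 34, 22), (u, n, 3, 35, 38), (u, t, 1, 34, 22), (u, t, 1, 35, 38)}.
Keep only column(s) B, E: {(1, 34), (1, 35), (23, 34), (23, 35), (3, 34), (3, 35), (32, 21), (32, 33), (32, 35), (39, 21), (39, 33), (39, 35), (9, 25)}
Selection B = 1: {(1, 34), (1, 35)}
Keep only column(s) E, B: {(34, 1), (35, 1)}

{(34, 1), (35, 1)}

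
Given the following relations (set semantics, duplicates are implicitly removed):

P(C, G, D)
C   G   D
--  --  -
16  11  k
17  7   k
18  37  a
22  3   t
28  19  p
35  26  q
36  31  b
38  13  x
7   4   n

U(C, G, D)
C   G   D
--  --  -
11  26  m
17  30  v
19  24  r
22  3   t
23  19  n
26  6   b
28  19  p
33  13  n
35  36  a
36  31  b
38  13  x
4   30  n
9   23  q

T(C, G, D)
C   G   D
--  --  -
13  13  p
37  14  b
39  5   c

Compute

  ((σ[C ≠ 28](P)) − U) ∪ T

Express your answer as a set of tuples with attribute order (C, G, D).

{(13, 13, p), (16, 11, k), (17, 7, k), (18, 37, a), (35, 26, q), (37, 14, b), (39, 5, c), (7, 4, n)}

Apply σ_{C ≠ 28}; surviving tuples: {(16, 11, k), (17, 7, k), (18, 37, a), (22, 3, t), (35, 26, q), (36, 31, b), (38, 13, x), (7, 4, n)}
Taking the difference: {(16, 11, k), (17, 7, k), (18, 37, a), (35, 26, q), (7, 4, n)}
Taking the union: {(13, 13, p), (16, 11, k), (17, 7, k), (18, 37, a), (35, 26, q), (37, 14, b), (39, 5, c), (7, 4, n)}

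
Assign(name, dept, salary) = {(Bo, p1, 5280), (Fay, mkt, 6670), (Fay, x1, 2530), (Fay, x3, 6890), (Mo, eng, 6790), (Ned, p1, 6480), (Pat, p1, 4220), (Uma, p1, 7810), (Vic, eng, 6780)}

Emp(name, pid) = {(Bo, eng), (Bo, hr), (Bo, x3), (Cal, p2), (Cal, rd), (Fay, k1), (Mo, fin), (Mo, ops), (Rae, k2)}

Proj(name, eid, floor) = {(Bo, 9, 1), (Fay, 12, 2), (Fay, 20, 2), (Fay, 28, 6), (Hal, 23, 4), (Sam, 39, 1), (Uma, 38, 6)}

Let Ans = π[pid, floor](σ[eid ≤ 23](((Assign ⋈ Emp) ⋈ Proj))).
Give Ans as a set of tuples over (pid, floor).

{(eng, 1), (hr, 1), (k1, 2), (x3, 1)}

Joining Assign and Emp on name yields {(Bo, p1, 5280, eng), (Bo, p1, 5280, hr), (Bo, p1, 5280, x3), (Fay, mkt, 6670, k1), (Fay, x1, 2530, k1), (Fay, x3, 6890, k1), (Mo, eng, 6790, fin), (Mo, eng, 6790, ops)}.
Joining (Assign ⋈ Emp) and Proj on name yields {(Bo, p1, 5280, eng, 9, 1), (Bo, p1, 5280, hr, 9, 1), (Bo, p1, 5280, x3, 9, 1), (Fay, mkt, 6670, k1, 12, 2), (Fay, mkt, 6670, k1, 20, 2), (Fay, mkt, 6670, k1, 28, 6), (Fay, x1, 2530, k1, 12, 2), (Fay, x1, 2530, k1, 20, 2), (Fay, x1, 2530, k1, 28, 6), (Fay, x3, 6890, k1, 12, 2), (Fay, x3, 6890, k1, 20, 2), (Fay, x3, 6890, k1, 28, 6)}.
Apply σ_{eid ≤ 23}; surviving tuples: {(Bo, p1, 5280, eng, 9, 1), (Bo, p1, 5280, hr, 9, 1), (Bo, p1, 5280, x3, 9, 1), (Fay, mkt, 6670, k1, 12, 2), (Fay, mkt, 6670, k1, 20, 2), (Fay, x1, 2530, k1, 12, 2), (Fay, x1, 2530, k1, 20, 2), (Fay, x3, 6890, k1, 12, 2), (Fay, x3, 6890, k1, 20, 2)}
Projecting to pid, floor (5 duplicate(s) eliminated): {(eng, 1), (hr, 1), (k1, 2), (x3, 1)}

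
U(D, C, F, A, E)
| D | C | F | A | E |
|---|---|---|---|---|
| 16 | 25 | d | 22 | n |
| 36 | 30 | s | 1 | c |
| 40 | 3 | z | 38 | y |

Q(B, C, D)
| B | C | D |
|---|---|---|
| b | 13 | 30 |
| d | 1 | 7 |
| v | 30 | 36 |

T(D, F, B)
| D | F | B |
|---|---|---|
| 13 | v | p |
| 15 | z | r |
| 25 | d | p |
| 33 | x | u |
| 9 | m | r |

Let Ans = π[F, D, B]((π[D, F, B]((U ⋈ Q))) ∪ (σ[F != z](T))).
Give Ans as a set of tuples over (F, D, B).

Natural join on D, C: {(36, 30, s, 1, c, v)}
Projecting to D, F, B: {(36, s, v)}
Selection F != z: {(13, v, p), (25, d, p), (33, x, u), (9, m, r)}
Set union of the two operands is {(13, v, p), (25, d, p), (33, x, u), (36, s, v), (9, m, r)}.
Projecting to F, D, B: {(d, 25, p), (m, 9, r), (s, 36, v), (v, 13, p), (x, 33, u)}

{(d, 25, p), (m, 9, r), (s, 36, v), (v, 13, p), (x, 33, u)}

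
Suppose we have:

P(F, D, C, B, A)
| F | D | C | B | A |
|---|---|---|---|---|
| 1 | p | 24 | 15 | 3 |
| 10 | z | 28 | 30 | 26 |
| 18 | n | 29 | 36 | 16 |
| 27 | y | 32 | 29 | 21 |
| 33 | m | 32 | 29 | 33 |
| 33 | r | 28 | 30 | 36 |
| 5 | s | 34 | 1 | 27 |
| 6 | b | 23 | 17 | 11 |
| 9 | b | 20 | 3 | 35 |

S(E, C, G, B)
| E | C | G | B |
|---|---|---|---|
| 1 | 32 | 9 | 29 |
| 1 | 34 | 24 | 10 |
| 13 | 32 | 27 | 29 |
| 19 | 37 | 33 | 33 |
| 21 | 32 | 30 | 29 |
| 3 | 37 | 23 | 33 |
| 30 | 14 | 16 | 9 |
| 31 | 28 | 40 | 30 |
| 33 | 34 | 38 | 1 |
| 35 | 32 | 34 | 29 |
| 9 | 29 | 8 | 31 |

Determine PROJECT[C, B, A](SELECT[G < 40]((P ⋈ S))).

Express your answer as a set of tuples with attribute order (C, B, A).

P ⋈ S (natural join on C, B): {(10, z, 28, 30, 26, 31, 40), (27, y, 32, 29, 21, 1, 9), (27, y, 32, 29, 21, 13, 27), (27, y, 32, 29, 21, 21, 30), (27, y, 32, 29, 21, 35, 34), (33, m, 32, 29, 33, 1, 9), (33, m, 32, 29, 33, 13, 27), (33, m, 32, 29, 33, 21, 30), (33, m, 32, 29, 33, 35, 34), (33, r, 28, 30, 36, 31, 40), (5, s, 34, 1, 27, 33, 38)}
Selection G < 40: {(27, y, 32, 29, 21, 1, 9), (27, y, 32, 29, 21, 13, 27), (27, y, 32, 29, 21, 21, 30), (27, y, 32, 29, 21, 35, 34), (33, m, 32, 29, 33, 1, 9), (33, m, 32, 29, 33, 13, 27), (33, m, 32, 29, 33, 21, 30), (33, m, 32, 29, 33, 35, 34), (5, s, 34, 1, 27, 33, 38)}
Projecting to C, B, A (6 duplicate(s) eliminated): {(32, 29, 21), (32, 29, 33), (34, 1, 27)}

{(32, 29, 21), (32, 29, 33), (34, 1, 27)}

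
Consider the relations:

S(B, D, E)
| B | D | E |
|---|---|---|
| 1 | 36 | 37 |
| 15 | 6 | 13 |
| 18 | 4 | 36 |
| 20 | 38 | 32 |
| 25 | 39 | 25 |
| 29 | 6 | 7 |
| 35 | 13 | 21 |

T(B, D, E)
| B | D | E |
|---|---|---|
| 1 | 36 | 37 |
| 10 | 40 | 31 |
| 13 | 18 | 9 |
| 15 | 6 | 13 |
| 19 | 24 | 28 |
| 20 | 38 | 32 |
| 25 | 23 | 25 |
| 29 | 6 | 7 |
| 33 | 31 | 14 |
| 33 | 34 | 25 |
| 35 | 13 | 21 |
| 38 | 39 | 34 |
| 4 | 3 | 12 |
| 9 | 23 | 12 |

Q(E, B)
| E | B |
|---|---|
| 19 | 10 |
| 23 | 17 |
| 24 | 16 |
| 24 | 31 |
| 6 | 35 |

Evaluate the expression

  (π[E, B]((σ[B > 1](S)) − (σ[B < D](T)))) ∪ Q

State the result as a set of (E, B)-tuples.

{(13, 15), (19, 10), (21, 35), (23, 17), (24, 16), (24, 31), (25, 25), (36, 18), (6, 35), (7, 29)}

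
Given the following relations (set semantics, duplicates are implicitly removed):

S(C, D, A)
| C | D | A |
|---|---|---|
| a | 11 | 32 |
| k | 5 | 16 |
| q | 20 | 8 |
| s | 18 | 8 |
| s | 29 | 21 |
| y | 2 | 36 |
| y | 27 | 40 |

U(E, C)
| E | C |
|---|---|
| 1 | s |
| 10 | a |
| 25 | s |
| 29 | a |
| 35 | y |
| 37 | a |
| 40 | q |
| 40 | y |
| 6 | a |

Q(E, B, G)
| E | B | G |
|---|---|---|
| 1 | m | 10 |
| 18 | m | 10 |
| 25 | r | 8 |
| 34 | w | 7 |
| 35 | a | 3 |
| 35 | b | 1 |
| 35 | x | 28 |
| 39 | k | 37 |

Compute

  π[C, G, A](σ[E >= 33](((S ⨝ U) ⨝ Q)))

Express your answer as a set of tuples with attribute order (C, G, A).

S ⋈ U (natural join on C): {(a, 11, 32, 10), (a, 11, 32, 29), (a, 11, 32, 37), (a, 11, 32, 6), (q, 20, 8, 40), (s, 18, 8, 1), (s, 18, 8, 25), (s, 29, 21, 1), (s, 29, 21, 25), (y, 2, 36, 35), (y, 2, 36, 40), (y, 27, 40, 35), (y, 27, 40, 40)}
(S ⨝ U) ⋈ Q (natural join on E): {(s, 18, 8, 1, m, 10), (s, 18, 8, 25, r, 8), (s, 29, 21, 1, m, 10), (s, 29, 21, 25, r, 8), (y, 2, 36, 35, a, 3), (y, 2, 36, 35, b, 1), (y, 2, 36, 35, x, 28), (y, 27, 40, 35, a, 3), (y, 27, 40, 35, b, 1), (y, 27, 40, 35, x, 28)}
Apply σ_{E >= 33}; surviving tuples: {(y, 2, 36, 35, a, 3), (y, 2, 36, 35, b, 1), (y, 2, 36, 35, x, 28), (y, 27, 40, 35, a, 3), (y, 27, 40, 35, b, 1), (y, 27, 40, 35, x, 28)}
Projecting to C, G, A: {(y, 1, 36), (y, 1, 40), (y, 28, 36), (y, 28, 40), (y, 3, 36), (y, 3, 40)}

{(y, 1, 36), (y, 1, 40), (y, 28, 36), (y, 28, 40), (y, 3, 36), (y, 3, 40)}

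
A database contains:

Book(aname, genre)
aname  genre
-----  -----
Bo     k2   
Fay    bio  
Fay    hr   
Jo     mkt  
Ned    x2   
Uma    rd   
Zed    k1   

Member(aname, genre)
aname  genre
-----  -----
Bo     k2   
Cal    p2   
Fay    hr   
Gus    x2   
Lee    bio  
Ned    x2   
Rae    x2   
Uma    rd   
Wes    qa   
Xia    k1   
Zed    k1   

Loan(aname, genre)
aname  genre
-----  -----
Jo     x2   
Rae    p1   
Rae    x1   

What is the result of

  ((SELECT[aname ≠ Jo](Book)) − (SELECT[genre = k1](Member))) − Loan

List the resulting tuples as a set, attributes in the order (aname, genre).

Filtering on aname ≠ Jo leaves {(Bo, k2), (Fay, bio), (Fay, hr), (Ned, x2), (Uma, rd), (Zed, k1)}.
Filtering on genre = k1 leaves {(Xia, k1), (Zed, k1)}.
Set difference of the two operands is {(Bo, k2), (Fay, bio), (Fay, hr), (Ned, x2), (Uma, rd)}.
Set difference of the two operands is {(Bo, k2), (Fay, bio), (Fay, hr), (Ned, x2), (Uma, rd)}.

{(Bo, k2), (Fay, bio), (Fay, hr), (Ned, x2), (Uma, rd)}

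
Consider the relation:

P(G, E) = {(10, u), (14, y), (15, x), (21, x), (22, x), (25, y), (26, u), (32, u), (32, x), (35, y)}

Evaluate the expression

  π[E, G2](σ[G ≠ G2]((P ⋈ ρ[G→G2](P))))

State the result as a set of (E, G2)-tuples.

ρ[G→G2]: schema becomes (G2, E); tuples unchanged.
Joining P and ρ[G→G2](P) on E yields {(10, u, 10), (10, u, 26), (10, u, 32), (14, y, 14), (14, y, 25), (14, y, 35), (15, x, 15), (15, x, 21), (15, x, 22), (15, x, 32), (21, x, 15), (21, x, 21), (21, x, 22), (21, x, 32), (22, x, 15), (22, x, 21), (22, x, 22), (22, x, 32), (25, y, 14), (25, y, 25), (25, y, 35), (26, u, 10), (26, u, 26), (26, u, 32), (32, u, 10), (32, u, 26), (32, u, 32), (32, x, 15), (32, x, 21), (32, x, 22), (32, x, 32), (35, y, 14), (35, y, 25), (35, y, 35)}.
σ[G ≠ G2]: keep tuples satisfying G ≠ G2 → {(10, u, 26), (10, u, 32), (14, y, 25), (14, y, 35), (15, x, 21), (15, x, 22), (15, x, 32), (21, x, 15), (21, x, 22), (21, x, 32), (22, x, 15), (22, x, 21), (22, x, 32), (25, y, 14), (25, y, 35), (26, u, 10), (26, u, 32), (32, u, 10), (32, u, 26), (32, x, 15), (32, x, 21), (32, x, 22), (35, y, 14), (35, y, 25)}
π_{E, G2} gives {(u, 10), (u, 26), (u, 32), (x, 15), (x, 21), (x, 22), (x, 32), (y, 14), (y, 25), (y, 35)} (14 duplicate(s) eliminated).

{(u, 10), (u, 26), (u, 32), (x, 15), (x, 21), (x, 22), (x, 32), (y, 14), (y, 25), (y, 35)}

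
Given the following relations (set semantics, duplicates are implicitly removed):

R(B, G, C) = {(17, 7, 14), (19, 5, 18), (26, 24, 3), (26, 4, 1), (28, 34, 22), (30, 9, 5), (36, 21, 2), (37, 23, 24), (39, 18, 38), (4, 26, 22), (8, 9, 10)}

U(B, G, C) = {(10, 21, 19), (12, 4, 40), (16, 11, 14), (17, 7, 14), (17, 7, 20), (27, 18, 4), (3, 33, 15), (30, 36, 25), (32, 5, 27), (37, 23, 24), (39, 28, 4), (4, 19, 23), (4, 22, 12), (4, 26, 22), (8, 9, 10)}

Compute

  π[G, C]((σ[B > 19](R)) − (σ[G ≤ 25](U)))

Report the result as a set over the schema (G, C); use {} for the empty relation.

Filtering on B > 19 leaves {(26, 24, 3), (26, 4, 1), (28, 34, 22), (30, 9, 5), (36, 21, 2), (37, 23, 24), (39, 18, 38)}.
Filtering on G ≤ 25 leaves {(10, 21, 19), (12, 4, 40), (16, 11, 14), (17, 7, 14), (17, 7, 20), (27, 18, 4), (32, 5, 27), (37, 23, 24), (4, 19, 23), (4, 22, 12), (8, 9, 10)}.
Set difference of the two operands is {(26, 24, 3), (26, 4, 1), (28, 34, 22), (30, 9, 5), (36, 21, 2), (39, 18, 38)}.
Projecting to G, C: {(18, 38), (21, 2), (24, 3), (34, 22), (4, 1), (9, 5)}

{(18, 38), (21, 2), (24, 3), (34, 22), (4, 1), (9, 5)}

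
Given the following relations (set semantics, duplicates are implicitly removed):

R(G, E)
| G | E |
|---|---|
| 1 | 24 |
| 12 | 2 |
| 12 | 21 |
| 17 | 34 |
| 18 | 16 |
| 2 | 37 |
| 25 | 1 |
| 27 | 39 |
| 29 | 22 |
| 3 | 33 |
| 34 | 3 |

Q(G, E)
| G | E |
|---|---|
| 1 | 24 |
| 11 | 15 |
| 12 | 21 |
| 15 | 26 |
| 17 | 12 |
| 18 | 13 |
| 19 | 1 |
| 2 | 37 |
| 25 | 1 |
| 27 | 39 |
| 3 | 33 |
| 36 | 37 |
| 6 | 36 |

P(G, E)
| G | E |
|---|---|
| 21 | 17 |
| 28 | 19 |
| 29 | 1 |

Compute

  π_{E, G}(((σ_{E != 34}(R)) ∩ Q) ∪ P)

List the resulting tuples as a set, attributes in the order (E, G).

{(1, 25), (1, 29), (17, 21), (19, 28), (21, 12), (24, 1), (33, 3), (37, 2), (39, 27)}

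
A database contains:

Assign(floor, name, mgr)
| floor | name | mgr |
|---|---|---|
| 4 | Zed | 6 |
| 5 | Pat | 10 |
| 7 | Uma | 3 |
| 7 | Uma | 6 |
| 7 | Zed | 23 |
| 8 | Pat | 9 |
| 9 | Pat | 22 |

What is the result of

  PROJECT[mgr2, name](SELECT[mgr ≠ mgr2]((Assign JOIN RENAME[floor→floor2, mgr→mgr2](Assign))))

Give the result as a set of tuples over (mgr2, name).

ρ[floor→floor2, mgr→mgr2]: schema becomes (floor2, name, mgr2); tuples unchanged.
Joining Assign and RENAME[floor→floor2, mgr→mgr2](Assign) on name yields {(4, Zed, 6, 4, 6), (4, Zed, 6, 7, 23), (5, Pat, 10, 5, 10), (5, Pat, 10, 8, 9), (5, Pat, 10, 9, 22), (7, Uma, 3, 7, 3), (7, Uma, 3, 7, 6), (7, Uma, 6, 7, 3), (7, Uma, 6, 7, 6), (7, Zed, 23, 4, 6), (7, Zed, 23, 7, 23), (8, Pat, 9, 5, 10), (8, Pat, 9, 8, 9), (8, Pat, 9, 9, 22), (9, Pat, 22, 5, 10), (9, Pat, 22, 8, 9), (9, Pat, 22, 9, 22)}.
Selection mgr ≠ mgr2: {(4, Zed, 6, 7, 23), (5, Pat, 10, 8, 9), (5, Pat, 10, 9, 22), (7, Uma, 3, 7, 6), (7, Uma, 6, 7, 3), (7, Zed, 23, 4, 6), (8, Pat, 9, 5, 10), (8, Pat, 9, 9, 22), (9, Pat, 22, 5, 10), (9, Pat, 22, 8, 9)}
Projecting to mgr2, name (3 duplicate(s) eliminated): {(10, Pat), (22, Pat), (23, Zed), (3, Uma), (6, Uma), (6, Zed), (9, Pat)}

{(10, Pat), (22, Pat), (23, Zed), (3, Uma), (6, Uma), (6, Zed), (9, Pat)}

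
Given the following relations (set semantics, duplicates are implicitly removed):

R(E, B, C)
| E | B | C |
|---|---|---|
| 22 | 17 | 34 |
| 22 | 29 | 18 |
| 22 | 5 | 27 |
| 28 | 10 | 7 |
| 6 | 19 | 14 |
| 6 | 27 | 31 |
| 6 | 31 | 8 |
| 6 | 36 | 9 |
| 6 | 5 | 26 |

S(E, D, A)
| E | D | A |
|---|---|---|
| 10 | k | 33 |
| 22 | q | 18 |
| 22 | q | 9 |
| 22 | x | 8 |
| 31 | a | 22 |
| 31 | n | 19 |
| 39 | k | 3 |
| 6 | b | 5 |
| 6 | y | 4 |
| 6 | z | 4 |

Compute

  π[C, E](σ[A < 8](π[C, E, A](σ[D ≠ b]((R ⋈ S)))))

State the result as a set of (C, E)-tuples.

{(14, 6), (26, 6), (31, 6), (8, 6), (9, 6)}

Joining R and S on E yields {(22, 17, 34, q, 18), (22, 17, 34, q, 9), (22, 17, 34, x, 8), (22, 29, 18, q, 18), (22, 29, 18, q, 9), (22, 29, 18, x, 8), (22, 5, 27, q, 18), (22, 5, 27, q, 9), (22, 5, 27, x, 8), (6, 19, 14, b, 5), (6, 19, 14, y, 4), (6, 19, 14, z, 4), (6, 27, 31, b, 5), (6, 27, 31, y, 4), (6, 27, 31, z, 4), (6, 31, 8, b, 5), (6, 31, 8, y, 4), (6, 31, 8, z, 4), (6, 36, 9, b, 5), (6, 36, 9, y, 4), (6, 36, 9, z, 4), (6, 5, 26, b, 5), (6, 5, 26, y, 4), (6, 5, 26, z, 4)}.
Apply σ_{D ≠ b}; surviving tuples: {(22, 17, 34, q, 18), (22, 17, 34, q, 9), (22, 17, 34, x, 8), (22, 29, 18, q, 18), (22, 29, 18, q, 9), (22, 29, 18, x, 8), (22, 5, 27, q, 18), (22, 5, 27, q, 9), (22, 5, 27, x, 8), (6, 19, 14, y, 4), (6, 19, 14, z, 4), (6, 27, 31, y, 4), (6, 27, 31, z, 4), (6, 31, 8, y, 4), (6, 31, 8, z, 4), (6, 36, 9, y, 4), (6, 36, 9, z, 4), (6, 5, 26, y, 4), (6, 5, 26, z, 4)}
π[C, E, A]: project onto (C, E, A) (5 duplicate(s) eliminated) → {(14, 6, 4), (18, 22, 18), (18, 22, 8), (18, 22, 9), (26, 6, 4), (27, 22, 18), (27, 22, 8), (27, 22, 9), (31, 6, 4), (34, 22, 18), (34, 22, 8), (34, 22, 9), (8, 6, 4), (9, 6, 4)}
Apply σ_{A < 8}; surviving tuples: {(14, 6, 4), (26, 6, 4), (31, 6, 4), (8, 6, 4), (9, 6, 4)}
π[C, E]: project onto (C, E) → {(14, 6), (26, 6), (31, 6), (8, 6), (9, 6)}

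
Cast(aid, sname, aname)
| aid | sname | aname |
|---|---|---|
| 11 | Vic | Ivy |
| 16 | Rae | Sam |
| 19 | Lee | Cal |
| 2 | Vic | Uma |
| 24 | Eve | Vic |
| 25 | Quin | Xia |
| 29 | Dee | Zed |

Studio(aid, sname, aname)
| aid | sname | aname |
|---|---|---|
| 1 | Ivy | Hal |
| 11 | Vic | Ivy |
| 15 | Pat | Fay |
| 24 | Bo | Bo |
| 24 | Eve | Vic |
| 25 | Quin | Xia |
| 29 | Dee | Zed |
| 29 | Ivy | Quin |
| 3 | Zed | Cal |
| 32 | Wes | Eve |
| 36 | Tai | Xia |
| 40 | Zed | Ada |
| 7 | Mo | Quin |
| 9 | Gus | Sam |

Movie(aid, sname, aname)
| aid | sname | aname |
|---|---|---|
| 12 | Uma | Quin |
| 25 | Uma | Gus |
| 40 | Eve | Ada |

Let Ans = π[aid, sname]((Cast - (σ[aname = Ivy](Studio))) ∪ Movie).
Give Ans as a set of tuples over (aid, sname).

Filtering on aname = Ivy leaves {(11, Vic, Ivy)}.
Set difference of the two operands is {(16, Rae, Sam), (19, Lee, Cal), (2, Vic, Uma), (24, Eve, Vic), (25, Quin, Xia), (29, Dee, Zed)}.
Set union of the two operands is {(12, Uma, Quin), (16, Rae, Sam), (19, Lee, Cal), (2, Vic, Uma), (24, Eve, Vic), (25, Quin, Xia), (25, Uma, Gus), (29, Dee, Zed), (40, Eve, Ada)}.
π[aid, sname]: project onto (aid, sname) → {(12, Uma), (16, Rae), (19, Lee), (2, Vic), (24, Eve), (25, Quin), (25, Uma), (29, Dee), (40, Eve)}

{(12, Uma), (16, Rae), (19, Lee), (2, Vic), (24, Eve), (25, Quin), (25, Uma), (29, Dee), (40, Eve)}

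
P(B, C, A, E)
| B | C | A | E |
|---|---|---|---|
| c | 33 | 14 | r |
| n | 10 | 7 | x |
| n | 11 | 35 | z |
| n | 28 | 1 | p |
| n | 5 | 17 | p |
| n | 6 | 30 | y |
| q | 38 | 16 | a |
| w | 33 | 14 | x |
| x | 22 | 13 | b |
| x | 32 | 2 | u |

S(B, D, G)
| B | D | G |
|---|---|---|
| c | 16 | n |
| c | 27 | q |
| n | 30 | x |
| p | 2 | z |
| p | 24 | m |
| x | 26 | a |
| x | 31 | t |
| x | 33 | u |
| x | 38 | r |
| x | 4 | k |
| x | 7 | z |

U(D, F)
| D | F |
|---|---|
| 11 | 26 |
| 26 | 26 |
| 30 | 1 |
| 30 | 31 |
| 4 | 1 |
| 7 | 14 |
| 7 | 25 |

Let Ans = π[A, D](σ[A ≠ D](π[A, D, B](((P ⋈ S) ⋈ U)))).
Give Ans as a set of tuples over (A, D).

{(1, 30), (13, 26), (13, 4), (13, 7), (17, 30), (2, 26), (2, 4), (2, 7), (35, 30), (7, 30)}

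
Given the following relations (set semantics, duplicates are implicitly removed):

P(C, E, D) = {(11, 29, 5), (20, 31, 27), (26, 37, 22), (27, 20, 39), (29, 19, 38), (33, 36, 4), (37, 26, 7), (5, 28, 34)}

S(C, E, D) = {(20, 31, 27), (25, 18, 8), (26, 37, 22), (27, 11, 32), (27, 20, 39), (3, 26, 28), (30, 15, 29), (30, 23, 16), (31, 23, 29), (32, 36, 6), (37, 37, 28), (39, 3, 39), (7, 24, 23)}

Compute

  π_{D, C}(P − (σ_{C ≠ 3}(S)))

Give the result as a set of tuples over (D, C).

σ[C ≠ 3]: keep tuples satisfying C ≠ 3 → {(20, 31, 27), (25, 18, 8), (26, 37, 22), (27, 11, 32), (27, 20, 39), (30, 15, 29), (30, 23, 16), (31, 23, 29), (32, 36, 6), (37, 37, 28), (39, 3, 39), (7, 24, 23)}
Set difference of the two operands is {(11, 29, 5), (29, 19, 38), (33, 36, 4), (37, 26, 7), (5, 28, 34)}.
π[D, C]: project onto (D, C) → {(34, 5), (38, 29), (4, 33), (5, 11), (7, 37)}

{(34, 5), (38, 29), (4, 33), (5, 11), (7, 37)}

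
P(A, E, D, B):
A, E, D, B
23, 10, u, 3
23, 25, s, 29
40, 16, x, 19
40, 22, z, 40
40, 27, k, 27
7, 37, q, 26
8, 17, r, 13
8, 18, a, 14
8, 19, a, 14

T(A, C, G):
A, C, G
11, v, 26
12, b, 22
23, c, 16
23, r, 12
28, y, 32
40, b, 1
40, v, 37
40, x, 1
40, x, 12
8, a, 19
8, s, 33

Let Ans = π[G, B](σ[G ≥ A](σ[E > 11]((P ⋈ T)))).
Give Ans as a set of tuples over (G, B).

{(19, 13), (19, 14), (33, 13), (33, 14)}

P ⋈ T (natural join on A): {(23, 10, u, 3, c, 16), (23, 10, u, 3, r, 12), (23, 25, s, 29, c, 16), (23, 25, s, 29, r, 12), (40, 16, x, 19, b, 1), (40, 16, x, 19, v, 37), (40, 16, x, 19, x, 1), (40, 16, x, 19, x, 12), (40, 22, z, 40, b, 1), (40, 22, z, 40, v, 37), (40, 22, z, 40, x, 1), (40, 22, z, 40, x, 12), (40, 27, k, 27, b, 1), (40, 27, k, 27, v, 37), (40, 27, k, 27, x, 1), (40, 27, k, 27, x, 12), (8, 17, r, 13, a, 19), (8, 17, r, 13, s, 33), (8, 18, a, 14, a, 19), (8, 18, a, 14, s, 33), (8, 19, a, 14, a, 19), (8, 19, a, 14, s, 33)}
Apply σ_{E > 11}; surviving tuples: {(23, 25, s, 29, c, 16), (23, 25, s, 29, r, 12), (40, 16, x, 19, b, 1), (40, 16, x, 19, v, 37), (40, 16, x, 19, x, 1), (40, 16, x, 19, x, 12), (40, 22, z, 40, b, 1), (40, 22, z, 40, v, 37), (40, 22, z, 40, x, 1), (40, 22, z, 40, x, 12), (40, 27, k, 27, b, 1), (40, 27, k, 27, v, 37), (40, 27, k, 27, x, 1), (40, 27, k, 27, x, 12), (8, 17, r, 13, a, 19), (8, 17, r, 13, s, 33), (8, 18, a, 14, a, 19), (8, 18, a, 14, s, 33), (8, 19, a, 14, a, 19), (8, 19, a, 14, s, 33)}
Apply σ_{G ≥ A}; surviving tuples: {(8, 17, r, 13, a, 19), (8, 17, r, 13, s, 33), (8, 18, a, 14, a, 19), (8, 18, a, 14, s, 33), (8, 19, a, 14, a, 19), (8, 19, a, 14, s, 33)}
Keep only column(s) G, B (2 duplicate(s) eliminated): {(19, 13), (19, 14), (33, 13), (33, 14)}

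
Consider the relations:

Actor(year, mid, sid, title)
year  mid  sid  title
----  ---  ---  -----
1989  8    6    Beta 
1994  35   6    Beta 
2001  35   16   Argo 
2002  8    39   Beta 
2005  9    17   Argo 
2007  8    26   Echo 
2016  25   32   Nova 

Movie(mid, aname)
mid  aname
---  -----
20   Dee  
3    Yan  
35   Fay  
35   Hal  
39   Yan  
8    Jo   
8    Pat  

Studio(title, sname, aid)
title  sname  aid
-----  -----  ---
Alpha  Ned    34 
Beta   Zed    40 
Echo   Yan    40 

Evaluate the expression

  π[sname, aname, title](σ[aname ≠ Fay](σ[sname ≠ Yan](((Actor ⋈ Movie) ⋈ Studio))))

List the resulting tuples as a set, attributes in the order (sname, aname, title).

{(Zed, Hal, Beta), (Zed, Jo, Beta), (Zed, Pat, Beta)}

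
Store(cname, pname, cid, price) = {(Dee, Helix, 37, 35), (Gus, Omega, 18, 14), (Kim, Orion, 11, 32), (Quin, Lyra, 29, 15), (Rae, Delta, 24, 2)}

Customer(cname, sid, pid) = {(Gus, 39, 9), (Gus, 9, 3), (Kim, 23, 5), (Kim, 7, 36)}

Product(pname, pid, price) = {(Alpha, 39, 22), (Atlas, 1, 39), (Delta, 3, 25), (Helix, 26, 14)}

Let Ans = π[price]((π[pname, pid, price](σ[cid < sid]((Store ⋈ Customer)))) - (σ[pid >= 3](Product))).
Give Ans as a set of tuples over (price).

{14, 32}

Store ⋈ Customer (natural join on cname): {(Gus, Omega, 18, 14, 39, 9), (Gus, Omega, 18, 14, 9, 3), (Kim, Orion, 11, 32, 23, 5), (Kim, Orion, 11, 32, 7, 36)}
Filtering on cid < sid leaves {(Gus, Omega, 18, 14, 39, 9), (Kim, Orion, 11, 32, 23, 5)}.
π[pname, pid, price]: project onto (pname, pid, price) → {(Omega, 9, 14), (Orion, 5, 32)}
Filtering on pid >= 3 leaves {(Alpha, 39, 22), (Delta, 3, 25), (Helix, 26, 14)}.
Taking the difference: {(Omega, 9, 14), (Orion, 5, 32)}
π[price]: project onto (price) → {14, 32}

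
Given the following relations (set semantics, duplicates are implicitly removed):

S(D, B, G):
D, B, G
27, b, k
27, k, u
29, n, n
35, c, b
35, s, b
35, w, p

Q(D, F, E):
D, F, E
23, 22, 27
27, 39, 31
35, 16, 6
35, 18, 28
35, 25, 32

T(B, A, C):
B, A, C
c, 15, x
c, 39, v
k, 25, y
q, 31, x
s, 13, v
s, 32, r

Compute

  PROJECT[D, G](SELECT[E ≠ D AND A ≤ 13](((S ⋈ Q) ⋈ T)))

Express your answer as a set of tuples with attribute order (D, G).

S ⋈ Q (natural join on D): {(27, b, k, 39, 31), (27, k, u, 39, 31), (35, c, b, 16, 6), (35, c, b, 18, 28), (35, c, b, 25, 32), (35, s, b, 16, 6), (35, s, b, 18, 28), (35, s, b, 25, 32), (35, w, p, 16, 6), (35, w, p, 18, 28), (35, w, p, 25, 32)}
(S ⋈ Q) ⋈ T (natural join on B): {(27, k, u, 39, 31, 25, y), (35, c, b, 16, 6, 15, x), (35, c, b, 16, 6, 39, v), (35, c, b, 18, 28, 15, x), (35, c, b, 18, 28, 39, v), (35, c, b, 25, 32, 15, x), (35, c, b, 25, 32, 39, v), (35, s, b, 16, 6, 13, v), (35, s, b, 16, 6, 32, r), (35, s, b, 18, 28, 13, v), (35, s, b, 18, 28, 32, r), (35, s, b, 25, 32, 13, v), (35, s, b, 25, 32, 32, r)}
σ[E ≠ D AND A ≤ 13]: keep tuples satisfying E ≠ D AND A ≤ 13 → {(35, s, b, 16, 6, 13, v), (35, s, b, 18, 28, 13, v), (35, s, b, 25, 32, 13, v)}
Keep only column(s) D, G (2 duplicate(s) eliminated): {(35, b)}

{(35, b)}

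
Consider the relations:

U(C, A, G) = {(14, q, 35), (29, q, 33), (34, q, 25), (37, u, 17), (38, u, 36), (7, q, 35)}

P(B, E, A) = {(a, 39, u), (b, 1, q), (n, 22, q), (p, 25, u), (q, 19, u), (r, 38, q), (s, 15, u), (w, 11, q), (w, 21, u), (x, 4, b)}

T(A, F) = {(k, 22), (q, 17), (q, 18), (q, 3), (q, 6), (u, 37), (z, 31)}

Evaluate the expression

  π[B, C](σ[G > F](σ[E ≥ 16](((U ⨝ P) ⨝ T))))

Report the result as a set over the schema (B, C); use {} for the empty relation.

{(n, 14), (n, 29), (n, 34), (n, 7), (r, 14), (r, 29), (r, 34), (r, 7)}

Natural join on A: {(14, q, 35, b, 1), (14, q, 35, n, 22), (14, q, 35, r, 38), (14, q, 35, w, 11), (29, q, 33, b, 1), (29, q, 33, n, 22), (29, q, 33, r, 38), (29, q, 33, w, 11), (34, q, 25, b, 1), (34, q, 25, n, 22), (34, q, 25, r, 38), (34, q, 25, w, 11), (37, u, 17, a, 39), (37, u, 17, p, 25), (37, u, 17, q, 19), (37, u, 17, s, 15), (37, u, 17, w, 21), (38, u, 36, a, 39), (38, u, 36, p, 25), (38, u, 36, q, 19), (38, u, 36, s, 15), (38, u, 36, w, 21), (7, q, 35, b, 1), (7, q, 35, n, 22), (7, q, 35, r, 38), (7, q, 35, w, 11)}
Natural join on A: {(14, q, 35, b, 1, 17), (14, q, 35, b, 1, 18), (14, q, 35, b, 1, 3), (14, q, 35, b, 1, 6), (14, q, 35, n, 22, 17), (14, q, 35, n, 22, 18), (14, q, 35, n, 22, 3), (14, q, 35, n, 22, 6), (14, q, 35, r, 38, 17), (14, q, 35, r, 38, 18), (14, q, 35, r, 38, 3), (14, q, 35, r, 38, 6), (14, q, 35, w, 11, 17), (14, q, 35, w, 11, 18), (14, q, 35, w, 11, 3), (14, q, 35, w, 11, 6), (29, q, 33, b, 1, 17), (29, q, 33, b, 1, 18), (29, q, 33, b, 1, 3), (29, q, 33, b, 1, 6), (29, q, 33, n, 22, 17), (29, q, 33, n, 22, 18), (29, q, 33, n, 22, 3), (29, q, 33, n, 22, 6), (29, q, 33, r, 38, 17), (29, q, 33, r, 38, 18), (29, q, 33, r, 38, 3), (29, q, 33, r, 38, 6), (29, q, 33, w, 11, 17), (29, q, 33, w, 11, 18), (29, q, 33, w, 11, 3), (29, q, 33, w, 11, 6), (34, q, 25, b, 1, 17), (34, q, 25, b, 1, 18), (34, q, 25, b, 1, 3), (34, q, 25, b, 1, 6), (34, q, 25, n, 22, 17), (34, q, 25, n, 22, 18), (34, q, 25, n, 22, 3), (34, q, 25, n, 22, 6), (34, q, 25, r, 38, 17), (34, q, 25, r, 38, 18), (34, q, 25, r, 38, 3), (34, q, 25, r, 38, 6), (34, q, 25, w, 11, 17), (34, q, 25, w, 11, 18), (34, q, 25, w, 11, 3), (34, q, 25, w, 11, 6), (37, u, 17, a, 39, 37), (37, u, 17, p, 25, 37), (37, u, 17, q, 19, 37), (37, u, 17, s, 15, 37), (37, u, 17, w, 21, 37), (38, u, 36, a, 39, 37), (38, u, 36, p, 25, 37), (38, u, 36, q, 19, 37), (38, u, 36, s, 15, 37), (38, u, 36, w, 21, 37), (7, q, 35, b, 1, 17), (7, q, 35, b, 1, 18), (7, q, 35, b, 1, 3), (7, q, 35, b, 1, 6), (7, q, 35, n, 22, 17), (7, q, 35, n, 22, 18), (7, q, 35, n, 22, 3), (7, q, 35, n, 22, 6), (7, q, 35, r, 38, 17), (7, q, 35, r, 38, 18), (7, q, 35, r, 38, 3), (7, q, 35, r, 38, 6), (7, q, 35, w, 11, 17), (7, q, 35, w, 11, 18), (7, q, 35, w, 11, 3), (7, q, 35, w, 11, 6)}
Apply σ_{E ≥ 16}; surviving tuples: {(14, q, 35, n, 22, 17), (14, q, 35, n, 22, 18), (14, q, 35, n, 22, 3), (14, q, 35, n, 22, 6), (14, q, 35, r, 38, 17), (14, q, 35, r, 38, 18), (14, q, 35, r, 38, 3), (14, q, 35, r, 38, 6), (29, q, 33, n, 22, 17), (29, q, 33, n, 22, 18), (29, q, 33, n, 22, 3), (29, q, 33, n, 22, 6), (29, q, 33, r, 38, 17), (29, q, 33, r, 38, 18), (29, q, 33, r, 38, 3), (29, q, 33, r, 38, 6), (34, q, 25, n, 22, 17), (34, q, 25, n, 22, 18), (34, q, 25, n, 22, 3), (34, q, 25, n, 22, 6), (34, q, 25, r, 38, 17), (34, q, 25, r, 38, 18), (34, q, 25, r, 38, 3), (34, q, 25, r, 38, 6), (37, u, 17, a, 39, 37), (37, u, 17, p, 25, 37), (37, u, 17, q, 19, 37), (37, u, 17, w, 21, 37), (38, u, 36, a, 39, 37), (38, u, 36, p, 25, 37), (38, u, 36, q, 19, 37), (38, u, 36, w, 21, 37), (7, q, 35, n, 22, 17), (7, q, 35, n, 22, 18), (7, q, 35, n, 22, 3), (7, q, 35, n, 22, 6), (7, q, 35, r, 38, 17), (7, q, 35, r, 38, 18), (7, q, 35, r, 38, 3), (7, q, 35, r, 38, 6)}
Apply σ_{G > F}; surviving tuples: {(14, q, 35, n, 22, 17), (14, q, 35, n, 22, 18), (14, q, 35, n, 22, 3), (14, q, 35, n, 22, 6), (14, q, 35, r, 38, 17), (14, q, 35, r, 38, 18), (14, q, 35, r, 38, 3), (14, q, 35, r, 38, 6), (29, q, 33, n, 22, 17), (29, q, 33, n, 22, 18), (29, q, 33, n, 22, 3), (29, q, 33, n, 22, 6), (29, q, 33, r, 38, 17), (29, q, 33, r, 38, 18), (29, q, 33, r, 38, 3), (29, q, 33, r, 38, 6), (34, q, 25, n, 22, 17), (34, q, 25, n, 22, 18), (34, q, 25, n, 22, 3), (34, q, 25, n, 22, 6), (34, q, 25, r, 38, 17), (34, q, 25, r, 38, 18), (34, q, 25, r, 38, 3), (34, q, 25, r, 38, 6), (7, q, 35, n, 22, 17), (7, q, 35, n, 22, 18), (7, q, 35, n, 22, 3), (7, q, 35, n, 22, 6), (7, q, 35, r, 38, 17), (7, q, 35, r, 38, 18), (7, q, 35, r, 38, 3), (7, q, 35, r, 38, 6)}
π_{B, C} gives {(n, 14), (n, 29), (n, 34), (n, 7), (r, 14), (r, 29), (r, 34), (r, 7)} (24 duplicate(s) eliminated).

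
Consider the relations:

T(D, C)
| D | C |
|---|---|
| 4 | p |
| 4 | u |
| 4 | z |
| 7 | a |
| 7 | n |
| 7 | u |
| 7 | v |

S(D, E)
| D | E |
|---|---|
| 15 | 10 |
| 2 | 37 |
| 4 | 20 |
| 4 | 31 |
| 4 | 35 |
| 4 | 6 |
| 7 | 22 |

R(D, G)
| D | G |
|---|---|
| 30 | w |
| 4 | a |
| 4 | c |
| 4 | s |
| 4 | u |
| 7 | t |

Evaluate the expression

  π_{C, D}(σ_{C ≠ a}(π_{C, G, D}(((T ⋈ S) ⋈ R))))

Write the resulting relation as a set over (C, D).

{(n, 7), (p, 4), (u, 4), (u, 7), (v, 7), (z, 4)}

Joining T and S on D yields {(4, p, 20), (4, p, 31), (4, p, 35), (4, p, 6), (4, u, 20), (4, u, 31), (4, u, 35), (4, u, 6), (4, z, 20), (4, z, 31), (4, z, 35), (4, z, 6), (7, a, 22), (7, n, 22), (7, u, 22), (7, v, 22)}.
Joining (T ⋈ S) and R on D yields {(4, p, 20, a), (4, p, 20, c), (4, p, 20, s), (4, p, 20, u), (4, p, 31, a), (4, p, 31, c), (4, p, 31, s), (4, p, 31, u), (4, p, 35, a), (4, p, 35, c), (4, p, 35, s), (4, p, 35, u), (4, p, 6, a), (4, p, 6, c), (4, p, 6, s), (4, p, 6, u), (4, u, 20, a), (4, u, 20, c), (4, u, 20, s), (4, u, 20, u), (4, u, 31, a), (4, u, 31, c), (4, u, 31, s), (4, u, 31, u), (4, u, 35, a), (4, u, 35, c), (4, u, 35, s), (4, u, 35, u), (4, u, 6, a), (4, u, 6, c), (4, u, 6, s), (4, u, 6, u), (4, z, 20, a), (4, z, 20, c), (4, z, 20, s), (4, z, 20, u), (4, z, 31, a), (4, z, 31, c), (4, z, 31, s), (4, z, 31, u), (4, z, 35, a), (4, z, 35, c), (4, z, 35, s), (4, z, 35, u), (4, z, 6, a), (4, z, 6, c), (4, z, 6, s), (4, z, 6, u), (7, a, 22, t), (7, n, 22, t), (7, u, 22, t), (7, v, 22, t)}.
Projecting to C, G, D (36 duplicate(s) eliminated): {(a, t, 7), (n, t, 7), (p, a, 4), (p, c, 4), (p, s, 4), (p, u, 4), (u, a, 4), (u, c, 4), (u, s, 4), (u, t, 7), (u, u, 4), (v, t, 7), (z, a, 4), (z, c, 4), (z, s, 4), (z, u, 4)}
σ[C ≠ a]: keep tuples satisfying C ≠ a → {(n, t, 7), (p, a, 4), (p, c, 4), (p, s, 4), (p, u, 4), (u, a, 4), (u, c, 4), (u, s, 4), (u, t, 7), (u, u, 4), (v, t, 7), (z, a, 4), (z, c, 4), (z, s, 4), (z, u, 4)}
Projecting to C, D (9 duplicate(s) eliminated): {(n, 7), (p, 4), (u, 4), (u, 7), (v, 7), (z, 4)}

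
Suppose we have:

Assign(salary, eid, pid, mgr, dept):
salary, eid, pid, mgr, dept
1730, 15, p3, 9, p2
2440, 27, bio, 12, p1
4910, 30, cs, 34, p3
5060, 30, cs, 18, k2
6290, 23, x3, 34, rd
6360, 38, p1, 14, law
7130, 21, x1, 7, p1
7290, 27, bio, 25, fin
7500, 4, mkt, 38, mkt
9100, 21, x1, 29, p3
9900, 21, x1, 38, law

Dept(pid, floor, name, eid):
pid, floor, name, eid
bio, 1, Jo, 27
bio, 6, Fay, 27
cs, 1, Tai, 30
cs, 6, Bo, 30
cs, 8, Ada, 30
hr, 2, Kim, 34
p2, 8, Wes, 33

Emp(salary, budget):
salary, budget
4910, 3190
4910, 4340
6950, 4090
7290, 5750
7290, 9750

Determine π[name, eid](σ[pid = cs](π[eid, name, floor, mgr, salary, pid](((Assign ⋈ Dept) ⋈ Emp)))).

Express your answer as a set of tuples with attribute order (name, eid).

Natural join on eid, pid: {(2440, 27, bio, 12, p1, 1, Jo), (2440, 27, bio, 12, p1, 6, Fay), (4910, 30, cs, 34, p3, 1, Tai), (4910, 30, cs, 34, p3, 6, Bo), (4910, 30, cs, 34, p3, 8, Ada), (5060, 30, cs, 18, k2, 1, Tai), (5060, 30, cs, 18, k2, 6, Bo), (5060, 30, cs, 18, k2, 8, Ada), (7290, 27, bio, 25, fin, 1, Jo), (7290, 27, bio, 25, fin, 6, Fay)}
Natural join on salary: {(4910, 30, cs, 34, p3, 1, Tai, 3190), (4910, 30, cs, 34, p3, 1, Tai, 4340), (4910, 30, cs, 34, p3, 6, Bo, 3190), (4910, 30, cs, 34, p3, 6, Bo, 4340), (4910, 30, cs, 34, p3, 8, Ada, 3190), (4910, 30, cs, 34, p3, 8, Ada, 4340), (7290, 27, bio, 25, fin, 1, Jo, 5750), (7290, 27, bio, 25, fin, 1, Jo, 9750), (7290, 27, bio, 25, fin, 6, Fay, 5750), (7290, 27, bio, 25, fin, 6, Fay, 9750)}
π_{eid, name, floor, mgr, salary, pid} gives {(27, Fay, 6, 25, 7290, bio), (27, Jo, 1, 25, 7290, bio), (30, Ada, 8, 34, 4910, cs), (30, Bo, 6, 34, 4910, cs), (30, Tai, 1, 34, 4910, cs)} (5 duplicate(s) eliminated).
Filtering on pid = cs leaves {(30, Ada, 8, 34, 4910, cs), (30, Bo, 6, 34, 4910, cs), (30, Tai, 1, 34, 4910, cs)}.
π_{name, eid} gives {(Ada, 30), (Bo, 30), (Tai, 30)}.

{(Ada, 30), (Bo, 30), (Tai, 30)}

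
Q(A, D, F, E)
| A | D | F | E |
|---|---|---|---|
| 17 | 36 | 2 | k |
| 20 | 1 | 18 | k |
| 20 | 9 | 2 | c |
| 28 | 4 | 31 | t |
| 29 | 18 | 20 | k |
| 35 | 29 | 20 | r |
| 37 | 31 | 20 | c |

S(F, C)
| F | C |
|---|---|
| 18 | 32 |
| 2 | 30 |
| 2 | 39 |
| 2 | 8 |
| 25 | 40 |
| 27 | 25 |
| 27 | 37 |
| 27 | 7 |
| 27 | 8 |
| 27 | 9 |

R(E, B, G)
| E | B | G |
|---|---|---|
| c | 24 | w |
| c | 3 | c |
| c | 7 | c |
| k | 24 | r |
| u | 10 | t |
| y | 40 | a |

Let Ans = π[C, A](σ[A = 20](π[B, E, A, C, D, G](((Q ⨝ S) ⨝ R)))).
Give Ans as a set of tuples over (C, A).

{(30, 20), (32, 20), (39, 20), (8, 20)}

Joining Q and S on F yields {(17, 36, 2, k, 30), (17, 36, 2, k, 39), (17, 36, 2, k, 8), (20, 1, 18, k, 32), (20, 9, 2, c, 30), (20, 9, 2, c, 39), (20, 9, 2, c, 8)}.
Joining (Q ⨝ S) and R on E yields {(17, 36, 2, k, 30, 24, r), (17, 36, 2, k, 39, 24, r), (17, 36, 2, k, 8, 24, r), (20, 1, 18, k, 32, 24, r), (20, 9, 2, c, 30, 24, w), (20, 9, 2, c, 30, 3, c), (20, 9, 2, c, 30, 7, c), (20, 9, 2, c, 39, 24, w), (20, 9, 2, c, 39, 3, c), (20, 9, 2, c, 39, 7, c), (20, 9, 2, c, 8, 24, w), (20, 9, 2, c, 8, 3, c), (20, 9, 2, c, 8, 7, c)}.
π[B, E, A, C, D, G]: project onto (B, E, A, C, D, G) → {(24, c, 20, 30, 9, w), (24, c, 20, 39, 9, w), (24, c, 20, 8, 9, w), (24, k, 17, 30, 36, r), (24, k, 17, 39, 36, r), (24, k, 17, 8, 36, r), (24, k, 20, 32, 1, r), (3, c, 20, 30, 9, c), (3, c, 20, 39, 9, c), (3, c, 20, 8, 9, c), (7, c, 20, 30, 9, c), (7, c, 20, 39, 9, c), (7, c, 20, 8, 9, c)}
Filtering on A = 20 leaves {(24, c, 20, 30, 9, w), (24, c, 20, 39, 9, w), (24, c, 20, 8, 9, w), (24, k, 20, 32, 1, r), (3, c, 20, 30, 9, c), (3, c, 20, 39, 9, c), (3, c, 20, 8, 9, c), (7, c, 20, 30, 9, c), (7, c, 20, 39, 9, c), (7, c, 20, 8, 9, c)}.
π[C, A]: project onto (C, A) (6 duplicate(s) eliminated) → {(30, 20), (32, 20), (39, 20), (8, 20)}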